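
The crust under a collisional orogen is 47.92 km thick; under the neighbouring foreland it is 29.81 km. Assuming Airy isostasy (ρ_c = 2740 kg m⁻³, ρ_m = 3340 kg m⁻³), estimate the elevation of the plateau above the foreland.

Excess crust Δ = 47.92 km − 29.81 km = 18.11 km, split between elevation h and root r with h + r = Δ.
Airy balance ρ_c h = (ρ_m − ρ_c) r gives r = h ρ_c/(ρ_m − ρ_c), so h (1 + ρ_c/(ρ_m − ρ_c)) = Δ, i.e. h = Δ (ρ_m − ρ_c)/ρ_m.
h = 18.11 km × 600/3340 = 3.25 km.

3.25 km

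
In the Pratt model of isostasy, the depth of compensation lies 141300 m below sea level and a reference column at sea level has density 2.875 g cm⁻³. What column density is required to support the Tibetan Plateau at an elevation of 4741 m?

Pratt balance: ρ_ref D = ρ (D + h).
ρ = ρ_ref D/(D + h) = 2.875 × 141300 m/(141300 m + 4741 m) = 2.78 g cm⁻³.

2.78 g cm⁻³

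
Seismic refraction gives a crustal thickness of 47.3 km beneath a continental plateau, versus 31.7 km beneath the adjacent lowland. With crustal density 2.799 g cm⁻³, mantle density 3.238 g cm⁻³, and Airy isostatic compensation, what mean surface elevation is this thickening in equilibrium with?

2.12 km

Excess crust Δ = 47.3 km − 31.7 km = 15.6 km, split between elevation h and root r with h + r = Δ.
Airy balance ρ_c h = (ρ_m − ρ_c) r gives r = h ρ_c/(ρ_m − ρ_c), so h (1 + ρ_c/(ρ_m − ρ_c)) = Δ, i.e. h = Δ (ρ_m − ρ_c)/ρ_m.
h = 15.6 km × 0.439/3.238 = 2.12 km.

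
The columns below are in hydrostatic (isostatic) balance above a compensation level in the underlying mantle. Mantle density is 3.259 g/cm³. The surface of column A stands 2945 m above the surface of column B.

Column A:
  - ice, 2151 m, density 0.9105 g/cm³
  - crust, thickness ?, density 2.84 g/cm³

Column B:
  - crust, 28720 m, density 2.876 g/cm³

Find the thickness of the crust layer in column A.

Take the compensation level at the base of the deeper column (depth z_c below the surface of column A) and equate Σ ρ_i t_i down to z_c; mantle fills any gap and the z_c terms cancel.
Column A: 2151×0.9105 + x×2.84 + (z_c − 2151 − x)×3.259
Column B: 2945×0 + 28720×2.876 + (z_c − 2945 − 28720)×3.259
The z_c×3.259 term appears on both sides and cancels. Collect the known terms of each column as K = Σ(ρt)_known − 3.259 × (depth of known layers): K_A = 1958.4855 − 3.259×2151 = −5051.6235; K_B = 82598.72 − 3.259×(2945 + 28720) = −20597.515.
Balance: K_A − x×(3.259 − 2.84) = K_B, so x = (K_A − K_B)/(3.259 − 2.84) = 15545.9/0.419 = 37100 m.

37100 m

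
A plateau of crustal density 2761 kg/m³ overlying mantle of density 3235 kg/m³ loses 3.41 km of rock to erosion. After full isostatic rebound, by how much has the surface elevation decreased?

0.5 km

Rebound u = e ρ_c/ρ_m = 3.41 km × 2761/3235 = 2.91 km.
Net surface drop = e − u = 3.41 km − 2.91 km = e (ρ_m − ρ_c)/ρ_m = 0.5 km.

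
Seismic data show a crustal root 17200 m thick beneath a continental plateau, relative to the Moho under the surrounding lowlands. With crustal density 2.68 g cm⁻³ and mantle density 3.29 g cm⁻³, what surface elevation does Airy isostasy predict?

In Airy isostatic equilibrium: ρ_c h = (ρ_m − ρ_c) r.
h = r (ρ_m − ρ_c) / ρ_c = 17200 m × (3.29 − 2.68) / 2.68 = 3910 m.

3910 m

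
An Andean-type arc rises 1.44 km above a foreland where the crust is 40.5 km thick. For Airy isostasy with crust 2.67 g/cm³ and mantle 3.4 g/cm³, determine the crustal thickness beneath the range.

47.2 km

Root depth r = h ρ_c / (ρ_m − ρ_c) = 1.44 km × 2.67 / 0.73 = 5.267 km.
Total thickness = T + h + r = 40.5 km + 1.44 km + 5.267 km = 47.2 km.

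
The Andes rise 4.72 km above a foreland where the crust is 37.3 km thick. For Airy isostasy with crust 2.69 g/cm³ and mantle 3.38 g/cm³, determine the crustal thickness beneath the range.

60.4 km

Root depth r = h ρ_c / (ρ_m − ρ_c) = 4.72 km × 2.69 / 0.69 = 18.4 km.
Total thickness = T + h + r = 37.3 km + 4.72 km + 18.4 km = 60.4 km.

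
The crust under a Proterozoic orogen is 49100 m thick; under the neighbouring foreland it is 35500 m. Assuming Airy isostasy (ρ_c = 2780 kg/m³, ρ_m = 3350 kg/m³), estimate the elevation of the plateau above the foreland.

2310 m

Excess crust Δ = 49100 m − 35500 m = 13600 m, split between elevation h and root r with h + r = Δ.
Airy balance ρ_c h = (ρ_m − ρ_c) r gives r = h ρ_c/(ρ_m − ρ_c), so h (1 + ρ_c/(ρ_m − ρ_c)) = Δ, i.e. h = Δ (ρ_m − ρ_c)/ρ_m.
h = 13600 m × 570/3350 = 2310 m.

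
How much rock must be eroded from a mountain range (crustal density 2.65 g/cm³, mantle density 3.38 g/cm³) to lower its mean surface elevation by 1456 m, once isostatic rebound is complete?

6740 m

Net drop Δ = e − u = e − e ρ_c/ρ_m = e (ρ_m − ρ_c)/ρ_m.
e = Δ ρ_m/(ρ_m − ρ_c) = 1456 m × 3.38/0.73 = 6740 m.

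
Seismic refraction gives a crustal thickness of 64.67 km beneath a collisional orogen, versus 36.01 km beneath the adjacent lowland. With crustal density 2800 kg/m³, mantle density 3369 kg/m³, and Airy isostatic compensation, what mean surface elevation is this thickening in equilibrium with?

4.84 km

Excess crust Δ = 64.67 km − 36.01 km = 28.66 km, split between elevation h and root r with h + r = Δ.
Airy balance ρ_c h = (ρ_m − ρ_c) r gives r = h ρ_c/(ρ_m − ρ_c), so h (1 + ρ_c/(ρ_m − ρ_c)) = Δ, i.e. h = Δ (ρ_m − ρ_c)/ρ_m.
h = 28.66 km × 569/3369 = 4.84 km.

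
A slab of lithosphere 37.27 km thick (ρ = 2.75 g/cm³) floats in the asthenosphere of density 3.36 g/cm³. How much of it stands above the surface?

6.77 km

Floating equilibrium: submerged depth d = t ρ_obj/ρ_fluid = 37.27 km × 2.75/3.36 = 30.5 km.
Freeboard = t − d = 37.27 km − 30.5 km = 6.77 km.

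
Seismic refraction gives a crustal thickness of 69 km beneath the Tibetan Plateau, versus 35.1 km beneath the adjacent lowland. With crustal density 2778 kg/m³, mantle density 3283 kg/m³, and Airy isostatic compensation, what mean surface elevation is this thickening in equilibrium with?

5.21 km

Excess crust Δ = 69 km − 35.1 km = 33.9 km, split between elevation h and root r with h + r = Δ.
Airy balance ρ_c h = (ρ_m − ρ_c) r gives r = h ρ_c/(ρ_m − ρ_c), so h (1 + ρ_c/(ρ_m − ρ_c)) = Δ, i.e. h = Δ (ρ_m − ρ_c)/ρ_m.
h = 33.9 km × 505/3283 = 5.21 km.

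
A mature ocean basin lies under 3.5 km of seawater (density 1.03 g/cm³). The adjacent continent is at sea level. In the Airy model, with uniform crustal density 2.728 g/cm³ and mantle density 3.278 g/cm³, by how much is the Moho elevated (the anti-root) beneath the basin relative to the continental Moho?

By Archimedes' principle applied to the lithosphere: replacing crust with seawater at the top is compensated by replacing crust with mantle at the base: d (ρ_c − ρ_w) = a (ρ_m − ρ_c).
a = d (ρ_c − ρ_w)/(ρ_m − ρ_c) = 3.5 km × 1.698/0.55 = 10.8 km.

10.8 km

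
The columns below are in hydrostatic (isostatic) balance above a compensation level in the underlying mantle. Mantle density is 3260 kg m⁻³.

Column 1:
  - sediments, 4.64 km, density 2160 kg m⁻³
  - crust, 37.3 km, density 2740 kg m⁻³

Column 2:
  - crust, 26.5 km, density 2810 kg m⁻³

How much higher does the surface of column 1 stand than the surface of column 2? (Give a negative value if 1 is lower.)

For any compensation level in the mantle, the mantle terms cancel and isostasy reduces to e = (Σt_1 − Σt_2) − (Σ(ρt)_1 − Σ(ρt)_2) / ρ_m.
Σt_1 = 41.94 km; Σt_2 = 26.5 km; Σ(ρt)_1 = 112224.4; Σ(ρt)_2 = 74465 (in km·kg m⁻³).
e = (41.94 − 26.5) − (112224.4 − 74465) / 3260 = 3.86 km.

3.86 km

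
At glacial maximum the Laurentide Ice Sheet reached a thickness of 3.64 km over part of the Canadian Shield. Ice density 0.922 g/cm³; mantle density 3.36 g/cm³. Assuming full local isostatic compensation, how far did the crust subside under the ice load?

In Airy isostatic equilibrium: the ice load ρ_ice t is balanced by mantle displaced below, ρ_m s.
s = t ρ_ice / ρ_m = 3.64 km × 0.922/3.36 = 0.999 km.

0.999 km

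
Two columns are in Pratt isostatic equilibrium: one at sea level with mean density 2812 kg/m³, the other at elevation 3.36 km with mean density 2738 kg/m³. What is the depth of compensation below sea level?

ρ_ref D = ρ (D + h) → D (ρ_ref − ρ) = ρ h.
D = ρ h/(ρ_ref − ρ) = 2738 × 3.36 km/(2812 − 2738) = 124 km.

124 km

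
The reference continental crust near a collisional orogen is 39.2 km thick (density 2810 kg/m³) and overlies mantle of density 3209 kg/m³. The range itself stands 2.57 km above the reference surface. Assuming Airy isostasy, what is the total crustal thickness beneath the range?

59.9 km

Root depth r = h ρ_c / (ρ_m − ρ_c) = 2.57 km × 2810 / 399 = 18.1 km.
Total thickness = T + h + r = 39.2 km + 2.57 km + 18.1 km = 59.9 km.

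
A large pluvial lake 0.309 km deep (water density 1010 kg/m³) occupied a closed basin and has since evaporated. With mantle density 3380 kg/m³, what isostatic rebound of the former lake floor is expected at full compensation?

u = d ρ_w/ρ_m = 0.309 km × 1010/3380 = 0.0923 km.

0.0923 km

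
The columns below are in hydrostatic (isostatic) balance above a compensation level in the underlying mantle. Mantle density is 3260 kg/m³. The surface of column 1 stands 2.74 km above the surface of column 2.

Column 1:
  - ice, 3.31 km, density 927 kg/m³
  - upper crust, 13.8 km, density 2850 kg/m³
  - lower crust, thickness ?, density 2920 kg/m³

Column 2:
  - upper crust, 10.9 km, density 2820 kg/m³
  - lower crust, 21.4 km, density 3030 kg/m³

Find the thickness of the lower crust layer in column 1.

Take the compensation level at the base of the deeper column (depth z_c below the surface of column 1) and equate Σ ρ_i t_i down to z_c; mantle fills any gap and the z_c terms cancel.
Column 1: 3.31×927 + 13.8×2850 + x×2920 + (z_c − 17.11 − x)×3260
Column 2: 2.74×0 + 10.9×2820 + 21.4×3030 + (z_c − 2.74 − 32.3)×3260
The z_c×3260 term appears on both sides and cancels. Collect the known terms of each column as K = Σ(ρt)_known − 3260 × (depth of known layers): K_1 = 42398.37 − 3260×17.11 = −13380.23; K_2 = 95580 − 3260×(2.74 + 32.3) = −18650.4.
Balance: K_1 − x×(3260 − 2920) = K_2, so x = (K_1 − K_2)/(3260 − 2920) = 5270.17/340 = 15.5 km.

15.5 km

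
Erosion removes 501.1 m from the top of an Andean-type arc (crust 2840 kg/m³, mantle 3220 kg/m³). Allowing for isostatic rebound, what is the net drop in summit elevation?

Rebound u = e ρ_c/ρ_m = 501.1 m × 2840/3220 = 442 m.
Net surface drop = e − u = 501.1 m − 442 m = e (ρ_m − ρ_c)/ρ_m = 59.1 m.

59.1 m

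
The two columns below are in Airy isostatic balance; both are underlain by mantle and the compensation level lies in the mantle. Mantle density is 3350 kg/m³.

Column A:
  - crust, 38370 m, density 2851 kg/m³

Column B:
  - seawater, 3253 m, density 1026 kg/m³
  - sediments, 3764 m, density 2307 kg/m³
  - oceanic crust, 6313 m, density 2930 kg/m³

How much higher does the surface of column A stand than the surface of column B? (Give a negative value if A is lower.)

For any compensation level in the mantle, the mantle terms cancel and isostasy reduces to e = (Σt_A − Σt_B) − (Σ(ρt)_A − Σ(ρt)_B) / ρ_m.
Σt_A = 38370 m; Σt_B = 13330 m; Σ(ρt)_A = 109392870; Σ(ρt)_B = 30518216 (in m·kg/m³).
e = (38370 − 13330) − (109392870 − 30518216) / 3350 = 1500 m.

1500 m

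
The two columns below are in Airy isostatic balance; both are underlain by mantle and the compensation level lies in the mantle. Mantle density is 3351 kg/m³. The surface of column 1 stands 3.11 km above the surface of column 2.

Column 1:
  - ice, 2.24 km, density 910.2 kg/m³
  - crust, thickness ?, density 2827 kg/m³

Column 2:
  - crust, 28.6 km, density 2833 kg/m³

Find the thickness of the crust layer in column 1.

Take the compensation level at the base of the deeper column (depth z_c below the surface of column 1) and equate Σ ρ_i t_i down to z_c; mantle fills any gap and the z_c terms cancel.
Column 1: 2.24×910.2 + x×2827 + (z_c − 2.24 − x)×3351
Column 2: 3.11×0 + 28.6×2833 + (z_c − 3.11 − 28.6)×3351
The z_c×3351 term appears on both sides and cancels. Collect the known terms of each column as K = Σ(ρt)_known − 3351 × (depth of known layers): K_1 = 2038.848 − 3351×2.24 = −5467.392; K_2 = 81023.8 − 3351×(3.11 + 28.6) = −25236.41.
Balance: K_1 − x×(3351 − 2827) = K_2, so x = (K_1 − K_2)/(3351 − 2827) = 19769/524 = 37.7 km.

37.7 km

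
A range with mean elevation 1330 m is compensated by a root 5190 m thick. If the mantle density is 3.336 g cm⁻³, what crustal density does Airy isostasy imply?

ρ_c h = (ρ_m − ρ_c) r → ρ_c (h + r) = ρ_m r → ρ_c = ρ_m r / (h + r).
ρ_c = 3.336 × 5190 m / (1330 m + 5190 m) = 2.66 g cm⁻³.

2.66 g cm⁻³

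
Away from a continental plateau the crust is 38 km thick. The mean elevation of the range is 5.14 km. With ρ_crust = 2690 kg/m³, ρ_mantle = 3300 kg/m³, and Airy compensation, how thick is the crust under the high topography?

65.8 km

Root depth r = h ρ_c / (ρ_m − ρ_c) = 5.14 km × 2690 / 610 = 22.67 km.
Total thickness = T + h + r = 38 km + 5.14 km + 22.67 km = 65.8 km.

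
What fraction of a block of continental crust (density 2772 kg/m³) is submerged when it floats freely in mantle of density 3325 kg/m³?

83.4%

Submerged fraction = ρ_obj/ρ_fluid = 2772/3325 = 83.4%.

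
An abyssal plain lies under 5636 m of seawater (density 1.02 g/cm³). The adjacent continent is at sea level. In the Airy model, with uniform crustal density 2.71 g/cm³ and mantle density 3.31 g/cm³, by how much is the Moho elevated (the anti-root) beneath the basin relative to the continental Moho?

15900 m

Balancing pressure at the compensation depth: replacing crust with seawater at the top is compensated by replacing crust with mantle at the base: d (ρ_c − ρ_w) = a (ρ_m − ρ_c).
a = d (ρ_c − ρ_w)/(ρ_m − ρ_c) = 5636 m × 1.69/0.6 = 15900 m.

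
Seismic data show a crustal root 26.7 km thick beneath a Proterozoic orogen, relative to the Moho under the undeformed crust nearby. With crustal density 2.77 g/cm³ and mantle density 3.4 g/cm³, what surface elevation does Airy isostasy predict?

6.07 km

Isostatic balance requires: ρ_c h = (ρ_m − ρ_c) r.
h = r (ρ_m − ρ_c) / ρ_c = 26.7 km × (3.4 − 2.77) / 2.77 = 6.07 km.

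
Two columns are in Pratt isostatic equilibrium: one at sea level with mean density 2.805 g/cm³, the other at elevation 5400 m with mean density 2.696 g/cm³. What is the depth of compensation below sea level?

ρ_ref D = ρ (D + h) → D (ρ_ref − ρ) = ρ h.
D = ρ h/(ρ_ref − ρ) = 2.696 × 5400 m/(2.805 − 2.696) = 134000 m.

134000 m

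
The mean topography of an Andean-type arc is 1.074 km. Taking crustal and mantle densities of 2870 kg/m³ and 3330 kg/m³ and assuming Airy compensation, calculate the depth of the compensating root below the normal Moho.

6.7 km

By Archimedes' principle applied to the lithosphere: the weight of the topography is balanced by the buoyancy of the root, ρ_c h = (ρ_m − ρ_c) r.
r = h · ρ_c / (ρ_m − ρ_c) = 1.074 km × 2870 / (3330 − 2870) = 6.7 km.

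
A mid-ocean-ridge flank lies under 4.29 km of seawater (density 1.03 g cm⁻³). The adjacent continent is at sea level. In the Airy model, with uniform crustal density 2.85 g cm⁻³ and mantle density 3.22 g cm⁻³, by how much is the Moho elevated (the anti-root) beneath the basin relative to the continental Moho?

Balancing pressure at the compensation depth: replacing crust with seawater at the top is compensated by replacing crust with mantle at the base: d (ρ_c − ρ_w) = a (ρ_m − ρ_c).
a = d (ρ_c − ρ_w)/(ρ_m − ρ_c) = 4.29 km × 1.82/0.37 = 21.1 km.

21.1 km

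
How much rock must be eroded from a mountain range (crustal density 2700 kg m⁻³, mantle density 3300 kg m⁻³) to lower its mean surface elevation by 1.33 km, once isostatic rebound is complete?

7.32 km

Net drop Δ = e − u = e − e ρ_c/ρ_m = e (ρ_m − ρ_c)/ρ_m.
e = Δ ρ_m/(ρ_m − ρ_c) = 1.33 km × 3300/600 = 7.32 km.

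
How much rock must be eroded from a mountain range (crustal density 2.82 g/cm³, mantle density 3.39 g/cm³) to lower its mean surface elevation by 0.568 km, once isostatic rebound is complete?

Net drop Δ = e − u = e − e ρ_c/ρ_m = e (ρ_m − ρ_c)/ρ_m.
e = Δ ρ_m/(ρ_m − ρ_c) = 0.568 km × 3.39/0.57 = 3.38 km.

3.38 km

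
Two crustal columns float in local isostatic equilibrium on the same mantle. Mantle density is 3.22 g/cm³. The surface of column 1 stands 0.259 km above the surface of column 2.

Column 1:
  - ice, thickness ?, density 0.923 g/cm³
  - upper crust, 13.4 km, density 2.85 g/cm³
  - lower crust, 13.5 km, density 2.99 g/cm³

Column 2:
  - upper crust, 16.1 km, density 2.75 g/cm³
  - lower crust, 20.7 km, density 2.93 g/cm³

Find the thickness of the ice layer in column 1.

2.76 km

Take the compensation level at the base of the deeper column (depth z_c below the surface of column 1) and equate Σ ρ_i t_i down to z_c; mantle fills any gap and the z_c terms cancel.
Column 1: x×0.923 + 13.4×2.85 + 13.5×2.99 + (z_c − 26.9 − x)×3.22
Column 2: 0.259×0 + 16.1×2.75 + 20.7×2.93 + (z_c − 0.259 − 36.8)×3.22
The z_c×3.22 term appears on both sides and cancels. Collect the known terms of each column as K = Σ(ρt)_known − 3.22 × (depth of known layers): K_1 = 78.555 − 3.22×26.9 = −8.063; K_2 = 104.926 − 3.22×(0.259 + 36.8) = −14.40398.
Balance: K_1 − x×(3.22 − 0.923) = K_2, so x = (K_1 − K_2)/(3.22 − 0.923) = 6.34098/2.297 = 2.76 km.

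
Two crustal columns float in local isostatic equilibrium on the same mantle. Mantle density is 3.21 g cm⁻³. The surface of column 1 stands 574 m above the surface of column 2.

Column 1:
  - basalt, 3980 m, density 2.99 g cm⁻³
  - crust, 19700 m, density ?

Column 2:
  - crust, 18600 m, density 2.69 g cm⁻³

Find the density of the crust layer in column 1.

Take the compensation level at the base of the deeper column (depth z_c below the surface of column 1) and equate Σ ρ_i t_i down to z_c; mantle fills any gap and the z_c terms cancel.
Column 1: 3980×2.99 + 19700×ρ + (z_c − 23680)×3.21
Column 2: 574×0 + 18600×2.69 + (z_c − 574 − 18600)×3.21
The z_c×3.21 term appears on both sides and cancels. Collect the known terms of each column as K = Σ(ρt)_known − 3.21 × (depth of known layers): K_1 = 11900.2 − 3.21×23680 = −64112.6; K_2 = 50034 − 3.21×(574 + 18600) = −11514.54.
Balance: K_1 + 19700×ρ = K_2, so ρ = (K_2 − K_1)/19700 = 52598.1/19700 = 2.67 g cm⁻³.

2.67 g cm⁻³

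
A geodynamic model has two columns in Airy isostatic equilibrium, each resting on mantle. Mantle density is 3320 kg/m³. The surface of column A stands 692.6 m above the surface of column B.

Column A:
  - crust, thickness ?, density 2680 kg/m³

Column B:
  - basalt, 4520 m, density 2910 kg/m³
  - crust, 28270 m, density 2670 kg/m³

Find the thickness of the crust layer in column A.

35200 m

Take the compensation level at the base of the deeper column (depth z_c below the surface of column A) and equate Σ ρ_i t_i down to z_c; mantle fills any gap and the z_c terms cancel.
Column A: x×2680 + (z_c − 0 − x)×3320
Column B: 692.6×0 + 4520×2910 + 28270×2670 + (z_c − 692.6 − 32790)×3320
The z_c×3320 term appears on both sides and cancels. Collect the known terms of each column as K = Σ(ρt)_known − 3320 × (depth of known layers): K_A = 0 − 3320×0 = 0; K_B = 88634100 − 3320×(692.6 + 32790) = −22528132.
Balance: K_A − x×(3320 − 2680) = K_B, so x = (K_A − K_B)/(3320 − 2680) = 22528100/640 = 35200 m.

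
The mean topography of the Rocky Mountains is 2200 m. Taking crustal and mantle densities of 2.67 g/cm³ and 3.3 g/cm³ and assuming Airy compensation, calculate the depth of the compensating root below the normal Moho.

Equating mass per unit area of the two columns: the weight of the topography is balanced by the buoyancy of the root, ρ_c h = (ρ_m − ρ_c) r.
r = h · ρ_c / (ρ_m − ρ_c) = 2200 m × 2.67 / (3.3 − 2.67) = 9320 m.

9320 m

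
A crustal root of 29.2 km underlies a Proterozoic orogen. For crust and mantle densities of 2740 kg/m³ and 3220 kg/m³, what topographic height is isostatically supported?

5.12 km

Balancing pressure at the compensation depth: ρ_c h = (ρ_m − ρ_c) r.
h = r (ρ_m − ρ_c) / ρ_c = 29.2 km × (3220 − 2740) / 2740 = 5.12 km.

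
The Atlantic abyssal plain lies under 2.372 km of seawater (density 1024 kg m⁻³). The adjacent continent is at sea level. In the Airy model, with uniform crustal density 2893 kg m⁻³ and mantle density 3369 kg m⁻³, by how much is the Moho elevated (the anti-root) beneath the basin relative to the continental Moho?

9.31 km

In Airy isostatic equilibrium: replacing crust with seawater at the top is compensated by replacing crust with mantle at the base: d (ρ_c − ρ_w) = a (ρ_m − ρ_c).
a = d (ρ_c − ρ_w)/(ρ_m − ρ_c) = 2.372 km × 1869/476 = 9.31 km.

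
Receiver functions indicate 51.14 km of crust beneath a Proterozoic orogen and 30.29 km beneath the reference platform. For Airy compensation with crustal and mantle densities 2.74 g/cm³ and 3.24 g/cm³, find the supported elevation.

Excess crust Δ = 51.14 km − 30.29 km = 20.85 km, split between elevation h and root r with h + r = Δ.
Airy balance ρ_c h = (ρ_m − ρ_c) r gives r = h ρ_c/(ρ_m − ρ_c), so h (1 + ρ_c/(ρ_m − ρ_c)) = Δ, i.e. h = Δ (ρ_m − ρ_c)/ρ_m.
h = 20.85 km × 0.5/3.24 = 3.22 km.

3.22 km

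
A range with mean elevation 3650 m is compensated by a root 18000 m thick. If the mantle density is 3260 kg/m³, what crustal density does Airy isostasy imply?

2710 kg/m³

ρ_c h = (ρ_m − ρ_c) r → ρ_c (h + r) = ρ_m r → ρ_c = ρ_m r / (h + r).
ρ_c = 3260 × 18000 m / (3650 m + 18000 m) = 2710 kg/m³.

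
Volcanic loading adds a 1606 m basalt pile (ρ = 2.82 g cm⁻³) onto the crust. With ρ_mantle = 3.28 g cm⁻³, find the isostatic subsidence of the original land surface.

Subaerial loading: s = t ρ_load / ρ_m.
s = 1606 m × 2.82/3.28 = 1380 m.

1380 m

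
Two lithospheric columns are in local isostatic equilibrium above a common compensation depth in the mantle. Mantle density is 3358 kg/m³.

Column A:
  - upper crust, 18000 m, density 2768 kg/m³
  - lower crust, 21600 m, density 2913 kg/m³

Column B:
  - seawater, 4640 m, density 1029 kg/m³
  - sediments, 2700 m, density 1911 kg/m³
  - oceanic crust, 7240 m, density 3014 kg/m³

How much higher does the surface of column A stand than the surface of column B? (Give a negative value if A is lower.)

For any compensation level in the mantle, the mantle terms cancel and isostasy reduces to e = (Σt_A − Σt_B) − (Σ(ρt)_A − Σ(ρt)_B) / ρ_m.
Σt_A = 39600 m; Σt_B = 14580 m; Σ(ρt)_A = 112744800; Σ(ρt)_B = 31755620 (in m·kg/m³).
e = (39600 − 14580) − (112744800 − 31755620) / 3358 = 902 m.

902 m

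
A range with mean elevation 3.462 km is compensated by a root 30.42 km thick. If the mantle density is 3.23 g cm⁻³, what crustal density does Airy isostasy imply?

ρ_c h = (ρ_m − ρ_c) r → ρ_c (h + r) = ρ_m r → ρ_c = ρ_m r / (h + r).
ρ_c = 3.23 × 30.42 km / (3.462 km + 30.42 km) = 2.9 g cm⁻³.

2.9 g cm⁻³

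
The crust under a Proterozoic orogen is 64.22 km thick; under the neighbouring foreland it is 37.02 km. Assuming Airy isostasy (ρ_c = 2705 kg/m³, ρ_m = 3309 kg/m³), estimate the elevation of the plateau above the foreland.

4.96 km

Excess crust Δ = 64.22 km − 37.02 km = 27.2 km, split between elevation h and root r with h + r = Δ.
Airy balance ρ_c h = (ρ_m − ρ_c) r gives r = h ρ_c/(ρ_m − ρ_c), so h (1 + ρ_c/(ρ_m − ρ_c)) = Δ, i.e. h = Δ (ρ_m − ρ_c)/ρ_m.
h = 27.2 km × 604/3309 = 4.96 km.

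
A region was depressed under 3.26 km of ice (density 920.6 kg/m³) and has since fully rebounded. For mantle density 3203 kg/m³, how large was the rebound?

0.937 km

Removing the load lets mantle flow back in; uplift u satisfies ρ_ice t = ρ_m u.
u = t ρ_ice/ρ_m = 3.26 km × 920.6/3203 = 0.937 km.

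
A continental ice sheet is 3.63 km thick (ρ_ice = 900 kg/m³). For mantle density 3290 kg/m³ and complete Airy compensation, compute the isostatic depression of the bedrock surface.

Isostatic balance requires: the ice load ρ_ice t is balanced by mantle displaced below, ρ_m s.
s = t ρ_ice / ρ_m = 3.63 km × 900/3290 = 0.993 km.

0.993 km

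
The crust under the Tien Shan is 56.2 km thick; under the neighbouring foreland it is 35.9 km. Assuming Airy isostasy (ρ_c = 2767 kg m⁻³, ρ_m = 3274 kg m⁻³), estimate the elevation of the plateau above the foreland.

3.14 km

Excess crust Δ = 56.2 km − 35.9 km = 20.3 km, split between elevation h and root r with h + r = Δ.
Airy balance ρ_c h = (ρ_m − ρ_c) r gives r = h ρ_c/(ρ_m − ρ_c), so h (1 + ρ_c/(ρ_m − ρ_c)) = Δ, i.e. h = Δ (ρ_m − ρ_c)/ρ_m.
h = 20.3 km × 507/3274 = 3.14 km.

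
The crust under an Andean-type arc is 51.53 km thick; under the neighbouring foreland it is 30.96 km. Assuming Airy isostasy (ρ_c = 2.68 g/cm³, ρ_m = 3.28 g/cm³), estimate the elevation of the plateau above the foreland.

Excess crust Δ = 51.53 km − 30.96 km = 20.57 km, split between elevation h and root r with h + r = Δ.
Airy balance ρ_c h = (ρ_m − ρ_c) r gives r = h ρ_c/(ρ_m − ρ_c), so h (1 + ρ_c/(ρ_m − ρ_c)) = Δ, i.e. h = Δ (ρ_m − ρ_c)/ρ_m.
h = 20.57 km × 0.6/3.28 = 3.76 km.

3.76 km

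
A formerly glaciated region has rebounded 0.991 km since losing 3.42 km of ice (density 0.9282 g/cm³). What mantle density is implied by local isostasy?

3.2 g/cm³

ρ_m = ρ_ice t / u = 0.9282 × 3.42 km/0.991 km = 3.2 g/cm³.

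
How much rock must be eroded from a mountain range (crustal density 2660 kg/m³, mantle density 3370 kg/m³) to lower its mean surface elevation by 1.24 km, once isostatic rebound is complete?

Net drop Δ = e − u = e − e ρ_c/ρ_m = e (ρ_m − ρ_c)/ρ_m.
e = Δ ρ_m/(ρ_m − ρ_c) = 1.24 km × 3370/710 = 5.89 km.

5.89 km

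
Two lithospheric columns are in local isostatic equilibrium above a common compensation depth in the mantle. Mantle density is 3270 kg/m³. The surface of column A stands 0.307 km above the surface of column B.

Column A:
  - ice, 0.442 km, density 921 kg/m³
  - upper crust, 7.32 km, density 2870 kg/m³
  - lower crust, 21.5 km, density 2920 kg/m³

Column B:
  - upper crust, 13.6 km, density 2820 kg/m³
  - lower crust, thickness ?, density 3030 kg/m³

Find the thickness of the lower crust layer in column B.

Take the compensation level at the base of the deeper column (depth z_c below the surface of column A) and equate Σ ρ_i t_i down to z_c; mantle fills any gap and the z_c terms cancel.
Column A: 0.442×921 + 7.32×2870 + 21.5×2920 + (z_c − 29.262)×3270
Column B: 0.307×0 + 13.6×2820 + x×3030 + (z_c − 0.307 − 13.6 − x)×3270
The z_c×3270 term appears on both sides and cancels. Collect the known terms of each column as K = Σ(ρt)_known − 3270 × (depth of known layers): K_A = 84195.482 − 3270×29.262 = −11491.258; K_B = 38352 − 3270×(0.307 + 13.6) = −7123.89.
Balance: K_A = K_B − x×(3270 − 3030), so x = (K_B − K_A)/(3270 − 3030) = 4367.37/240 = 18.2 km.

18.2 km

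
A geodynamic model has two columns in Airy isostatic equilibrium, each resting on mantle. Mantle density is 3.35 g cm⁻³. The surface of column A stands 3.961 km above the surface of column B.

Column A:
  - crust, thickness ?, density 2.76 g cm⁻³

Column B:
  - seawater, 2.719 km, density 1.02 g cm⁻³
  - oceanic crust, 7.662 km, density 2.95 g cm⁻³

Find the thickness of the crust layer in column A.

38.4 km

Take the compensation level at the base of the deeper column (depth z_c below the surface of column A) and equate Σ ρ_i t_i down to z_c; mantle fills any gap and the z_c terms cancel.
Column A: x×2.76 + (z_c − 0 − x)×3.35
Column B: 3.961×0 + 2.719×1.02 + 7.662×2.95 + (z_c − 3.961 − 10.381)×3.35
The z_c×3.35 term appears on both sides and cancels. Collect the known terms of each column as K = Σ(ρt)_known − 3.35 × (depth of known layers): K_A = 0 − 3.35×0 = 0; K_B = 25.37628 − 3.35×(3.961 + 10.381) = −22.66942.
Balance: K_A − x×(3.35 − 2.76) = K_B, so x = (K_A − K_B)/(3.35 − 2.76) = 22.6694/0.59 = 38.4 km.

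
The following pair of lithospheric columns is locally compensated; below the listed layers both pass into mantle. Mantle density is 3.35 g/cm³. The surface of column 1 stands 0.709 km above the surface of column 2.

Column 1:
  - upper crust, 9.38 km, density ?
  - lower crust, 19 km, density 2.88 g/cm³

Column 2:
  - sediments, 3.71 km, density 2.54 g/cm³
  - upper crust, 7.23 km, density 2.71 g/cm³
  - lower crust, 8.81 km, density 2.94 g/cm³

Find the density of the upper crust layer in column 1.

Take the compensation level at the base of the deeper column (depth z_c below the surface of column 1) and equate Σ ρ_i t_i down to z_c; mantle fills any gap and the z_c terms cancel.
Column 1: 9.38×ρ + 19×2.88 + (z_c − 28.38)×3.35
Column 2: 0.709×0 + 3.71×2.54 + 7.23×2.71 + 8.81×2.94 + (z_c − 0.709 − 19.75)×3.35
The z_c×3.35 term appears on both sides and cancels. Collect the known terms of each column as K = Σ(ρt)_known − 3.35 × (depth of known layers): K_1 = 54.72 − 3.35×28.38 = −40.353; K_2 = 54.9181 − 3.35×(0.709 + 19.75) = −13.61955.
Balance: K_1 + 9.38×ρ = K_2, so ρ = (K_2 − K_1)/9.38 = 26.7334/9.38 = 2.85 g/cm³.

2.85 g/cm³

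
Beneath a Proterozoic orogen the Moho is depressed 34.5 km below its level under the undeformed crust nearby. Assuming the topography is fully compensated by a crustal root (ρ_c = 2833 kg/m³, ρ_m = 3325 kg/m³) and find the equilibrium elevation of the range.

5.99 km

For local isostatic compensation: ρ_c h = (ρ_m − ρ_c) r.
h = r (ρ_m − ρ_c) / ρ_c = 34.5 km × (3325 − 2833) / 2833 = 5.99 km.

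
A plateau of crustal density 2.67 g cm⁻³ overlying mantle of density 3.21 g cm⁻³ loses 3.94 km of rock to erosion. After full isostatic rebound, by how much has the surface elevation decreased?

0.663 km

Rebound u = e ρ_c/ρ_m = 3.94 km × 2.67/3.21 = 3.277 km.
Net surface drop = e − u = 3.94 km − 3.277 km = e (ρ_m − ρ_c)/ρ_m = 0.663 km.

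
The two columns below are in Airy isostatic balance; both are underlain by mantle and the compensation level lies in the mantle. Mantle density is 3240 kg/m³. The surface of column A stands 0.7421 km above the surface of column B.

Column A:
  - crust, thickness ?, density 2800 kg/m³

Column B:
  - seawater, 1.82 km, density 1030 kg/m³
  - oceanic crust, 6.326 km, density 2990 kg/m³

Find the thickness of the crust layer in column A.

18.2 km

Take the compensation level at the base of the deeper column (depth z_c below the surface of column A) and equate Σ ρ_i t_i down to z_c; mantle fills any gap and the z_c terms cancel.
Column A: x×2800 + (z_c − 0 − x)×3240
Column B: 0.7421×0 + 1.82×1030 + 6.326×2990 + (z_c − 0.7421 − 8.146)×3240
The z_c×3240 term appears on both sides and cancels. Collect the known terms of each column as K = Σ(ρt)_known − 3240 × (depth of known layers): K_A = 0 − 3240×0 = 0; K_B = 20789.34 − 3240×(0.7421 + 8.146) = −8008.104.
Balance: K_A − x×(3240 − 2800) = K_B, so x = (K_A − K_B)/(3240 − 2800) = 8008.1/440 = 18.2 km.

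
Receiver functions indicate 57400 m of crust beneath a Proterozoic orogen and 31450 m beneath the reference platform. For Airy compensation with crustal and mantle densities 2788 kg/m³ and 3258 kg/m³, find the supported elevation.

3740 m

Excess crust Δ = 57400 m − 31450 m = 25950 m, split between elevation h and root r with h + r = Δ.
Airy balance ρ_c h = (ρ_m − ρ_c) r gives r = h ρ_c/(ρ_m − ρ_c), so h (1 + ρ_c/(ρ_m − ρ_c)) = Δ, i.e. h = Δ (ρ_m − ρ_c)/ρ_m.
h = 25950 m × 470/3258 = 3740 m.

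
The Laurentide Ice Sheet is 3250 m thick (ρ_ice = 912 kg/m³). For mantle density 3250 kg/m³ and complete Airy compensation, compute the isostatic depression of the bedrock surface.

Equating mass per unit area of the two columns: the ice load ρ_ice t is balanced by mantle displaced below, ρ_m s.
s = t ρ_ice / ρ_m = 3250 m × 912/3250 = 912 m.

912 m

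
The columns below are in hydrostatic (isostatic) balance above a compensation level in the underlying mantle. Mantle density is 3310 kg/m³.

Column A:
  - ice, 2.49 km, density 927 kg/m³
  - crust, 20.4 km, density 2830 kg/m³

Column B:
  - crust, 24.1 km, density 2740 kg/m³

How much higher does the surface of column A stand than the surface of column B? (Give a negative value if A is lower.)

For any compensation level in the mantle, the mantle terms cancel and isostasy reduces to e = (Σt_A − Σt_B) − (Σ(ρt)_A − Σ(ρt)_B) / ρ_m.
Σt_A = 22.89 km; Σt_B = 24.1 km; Σ(ρt)_A = 60040.23; Σ(ρt)_B = 66034 (in km·kg/m³).
e = (22.89 − 24.1) − (60040.23 − 66034) / 3310 = 0.601 km.

0.601 km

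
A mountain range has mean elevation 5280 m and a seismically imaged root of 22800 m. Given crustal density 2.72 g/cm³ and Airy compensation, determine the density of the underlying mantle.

Airy balance: ρ_c h = (ρ_m − ρ_c) r → ρ_m = ρ_c (1 + h/r).
ρ_m = 2.72 × (1 + 5280 m/22800 m) = 3.35 g/cm³.

3.35 g/cm³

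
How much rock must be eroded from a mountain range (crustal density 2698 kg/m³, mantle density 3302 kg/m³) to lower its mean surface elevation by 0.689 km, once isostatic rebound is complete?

3.77 km

Net drop Δ = e − u = e − e ρ_c/ρ_m = e (ρ_m − ρ_c)/ρ_m.
e = Δ ρ_m/(ρ_m − ρ_c) = 0.689 km × 3302/604 = 3.77 km.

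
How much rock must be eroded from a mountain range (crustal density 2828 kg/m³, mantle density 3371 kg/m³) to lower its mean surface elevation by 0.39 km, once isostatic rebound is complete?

2.42 km

Net drop Δ = e − u = e − e ρ_c/ρ_m = e (ρ_m − ρ_c)/ρ_m.
e = Δ ρ_m/(ρ_m − ρ_c) = 0.39 km × 3371/543 = 2.42 km.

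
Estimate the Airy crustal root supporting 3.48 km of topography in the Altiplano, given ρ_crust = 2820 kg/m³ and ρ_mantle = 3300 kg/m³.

20.4 km

For local isostatic compensation: the weight of the topography is balanced by the buoyancy of the root, ρ_c h = (ρ_m − ρ_c) r.
r = h · ρ_c / (ρ_m − ρ_c) = 3.48 km × 2820 / (3300 − 2820) = 20.4 km.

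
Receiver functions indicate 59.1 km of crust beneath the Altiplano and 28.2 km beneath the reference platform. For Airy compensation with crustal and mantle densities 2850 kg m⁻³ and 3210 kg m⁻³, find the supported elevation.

3.47 km

Excess crust Δ = 59.1 km − 28.2 km = 30.9 km, split between elevation h and root r with h + r = Δ.
Airy balance ρ_c h = (ρ_m − ρ_c) r gives r = h ρ_c/(ρ_m − ρ_c), so h (1 + ρ_c/(ρ_m − ρ_c)) = Δ, i.e. h = Δ (ρ_m − ρ_c)/ρ_m.
h = 30.9 km × 360/3210 = 3.47 km.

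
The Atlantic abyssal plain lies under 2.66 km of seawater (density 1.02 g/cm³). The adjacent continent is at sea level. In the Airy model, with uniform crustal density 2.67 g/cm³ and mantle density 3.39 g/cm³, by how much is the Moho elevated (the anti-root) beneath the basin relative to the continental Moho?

Balancing pressure at the compensation depth: replacing crust with seawater at the top is compensated by replacing crust with mantle at the base: d (ρ_c − ρ_w) = a (ρ_m − ρ_c).
a = d (ρ_c − ρ_w)/(ρ_m − ρ_c) = 2.66 km × 1.65/0.72 = 6.1 km.

6.1 km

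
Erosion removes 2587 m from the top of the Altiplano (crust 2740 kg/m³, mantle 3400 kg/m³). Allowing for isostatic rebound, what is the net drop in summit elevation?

Rebound u = e ρ_c/ρ_m = 2587 m × 2740/3400 = 2085 m.
Net surface drop = e − u = 2587 m − 2085 m = e (ρ_m − ρ_c)/ρ_m = 502 m.

502 m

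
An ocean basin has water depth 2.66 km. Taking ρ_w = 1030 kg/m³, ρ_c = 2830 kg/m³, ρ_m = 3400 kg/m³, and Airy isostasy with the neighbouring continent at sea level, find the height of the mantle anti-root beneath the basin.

8.4 km

Balancing pressure at the compensation depth: replacing crust with seawater at the top is compensated by replacing crust with mantle at the base: d (ρ_c − ρ_w) = a (ρ_m − ρ_c).
a = d (ρ_c − ρ_w)/(ρ_m − ρ_c) = 2.66 km × 1800/570 = 8.4 km.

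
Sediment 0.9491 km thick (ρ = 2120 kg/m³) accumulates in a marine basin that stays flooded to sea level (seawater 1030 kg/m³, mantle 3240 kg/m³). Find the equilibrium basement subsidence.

0.468 km

Submarine loading: the sediment displaces seawater, and the subsidence is in turn flooded, so s (ρ_m − ρ_w) = t (ρ_sed − ρ_w).
s = 0.9491 km × (2120 − 1030) / (3240 − 1030) = 0.468 km.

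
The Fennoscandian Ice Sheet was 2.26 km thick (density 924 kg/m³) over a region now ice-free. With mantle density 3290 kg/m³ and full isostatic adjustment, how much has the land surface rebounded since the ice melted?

Removing the load lets mantle flow back in; uplift u satisfies ρ_ice t = ρ_m u.
u = t ρ_ice/ρ_m = 2.26 km × 924/3290 = 0.635 km.

0.635 km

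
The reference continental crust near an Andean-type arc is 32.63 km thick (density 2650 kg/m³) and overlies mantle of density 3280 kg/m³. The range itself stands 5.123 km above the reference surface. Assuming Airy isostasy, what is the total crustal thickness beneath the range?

Root depth r = h ρ_c / (ρ_m − ρ_c) = 5.123 km × 2650 / 630 = 21.55 km.
Total thickness = T + h + r = 32.63 km + 5.123 km + 21.55 km = 59.3 km.

59.3 km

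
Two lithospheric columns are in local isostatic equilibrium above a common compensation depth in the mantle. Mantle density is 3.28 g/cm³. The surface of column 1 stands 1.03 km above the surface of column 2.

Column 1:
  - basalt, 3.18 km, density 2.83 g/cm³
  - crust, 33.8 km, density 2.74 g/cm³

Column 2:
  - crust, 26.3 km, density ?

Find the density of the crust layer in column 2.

Take the compensation level at the base of the deeper column (depth z_c below the surface of column 1) and equate Σ ρ_i t_i down to z_c; mantle fills any gap and the z_c terms cancel.
Column 1: 3.18×2.83 + 33.8×2.74 + (z_c − 36.98)×3.28
Column 2: 1.03×0 + 26.3×ρ + (z_c − 1.03 − 26.3)×3.28
The z_c×3.28 term appears on both sides and cancels. Collect the known terms of each column as K = Σ(ρt)_known − 3.28 × (depth of known layers): K_1 = 101.6114 − 3.28×36.98 = −19.683; K_2 = 0 − 3.28×(1.03 + 26.3) = −89.6424.
Balance: K_1 = K_2 + 26.3×ρ, so ρ = (K_1 − K_2)/26.3 = 69.9594/26.3 = 2.66 g/cm³.

2.66 g/cm³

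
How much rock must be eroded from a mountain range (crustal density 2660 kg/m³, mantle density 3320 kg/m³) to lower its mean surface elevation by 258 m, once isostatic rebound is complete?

1300 m

Net drop Δ = e − u = e − e ρ_c/ρ_m = e (ρ_m − ρ_c)/ρ_m.
e = Δ ρ_m/(ρ_m − ρ_c) = 258 m × 3320/660 = 1300 m.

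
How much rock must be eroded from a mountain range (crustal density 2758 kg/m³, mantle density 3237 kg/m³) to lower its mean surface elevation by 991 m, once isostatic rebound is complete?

Net drop Δ = e − u = e − e ρ_c/ρ_m = e (ρ_m − ρ_c)/ρ_m.
e = Δ ρ_m/(ρ_m − ρ_c) = 991 m × 3237/479 = 6700 m.

6700 m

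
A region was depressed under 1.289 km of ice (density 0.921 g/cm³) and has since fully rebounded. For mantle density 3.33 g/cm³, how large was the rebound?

0.357 km

Removing the load lets mantle flow back in; uplift u satisfies ρ_ice t = ρ_m u.
u = t ρ_ice/ρ_m = 1.289 km × 0.921/3.33 = 0.357 km.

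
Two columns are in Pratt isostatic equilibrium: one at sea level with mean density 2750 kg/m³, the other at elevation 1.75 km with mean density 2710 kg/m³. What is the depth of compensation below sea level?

119 km

ρ_ref D = ρ (D + h) → D (ρ_ref − ρ) = ρ h.
D = ρ h/(ρ_ref − ρ) = 2710 × 1.75 km/(2750 − 2710) = 119 km.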